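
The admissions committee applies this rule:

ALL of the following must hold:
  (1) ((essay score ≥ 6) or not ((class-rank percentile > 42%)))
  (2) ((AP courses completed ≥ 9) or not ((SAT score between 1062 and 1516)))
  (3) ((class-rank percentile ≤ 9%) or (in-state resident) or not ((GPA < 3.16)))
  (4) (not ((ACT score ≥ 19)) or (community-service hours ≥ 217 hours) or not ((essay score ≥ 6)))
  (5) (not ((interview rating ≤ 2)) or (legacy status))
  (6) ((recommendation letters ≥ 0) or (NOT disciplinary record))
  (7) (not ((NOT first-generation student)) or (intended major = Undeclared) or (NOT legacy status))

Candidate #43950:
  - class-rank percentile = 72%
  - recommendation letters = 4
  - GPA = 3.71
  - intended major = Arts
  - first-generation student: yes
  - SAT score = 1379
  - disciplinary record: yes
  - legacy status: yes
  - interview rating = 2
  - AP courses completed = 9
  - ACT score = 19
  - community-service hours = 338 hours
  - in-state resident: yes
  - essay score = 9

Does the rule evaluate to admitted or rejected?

Atomic conditions:
  essay score ≥ 6: 9 ≥ 6 is true
  class-rank percentile > 42%: 72 > 42 is true
  AP courses completed ≥ 9: 9 ≥ 9 is true
  SAT score between 1062 and 1516: 1379 in [1062, 1516] is true
  class-rank percentile ≤ 9%: 72 ≤ 9 is false
  in-state resident: yes → true
  GPA < 3.16: 3.71 < 3.16 is false
  ACT score ≥ 19: 19 ≥ 19 is true
  community-service hours ≥ 217 hours: 338 ≥ 217 is true
  interview rating ≤ 2: 2 ≤ 2 is true
  legacy status: yes → true
  recommendation letters ≥ 0: 4 ≥ 0 is true
  NOT disciplinary record: yes → false
  NOT first-generation student: yes → false
  intended major = Undeclared: Arts == Undeclared is false
  NOT legacy status: yes → false
Combine:
[1.2] NOT true = false
[1] true OR false = true
[2.2] NOT true = false
[2] true OR false = true
[3.3] NOT false = true
[3] false OR true OR true = true
[4.1] NOT true = false
[4.3] NOT true = false
[4] false OR true OR false = true
[5.1] NOT true = false
[5] false OR true = true
[6] true OR false = true
[7.1] NOT false = true
[7] true OR false OR false = true
[root] true AND true AND true AND true AND true AND true AND true = true
Overall: true → admitted

Admitted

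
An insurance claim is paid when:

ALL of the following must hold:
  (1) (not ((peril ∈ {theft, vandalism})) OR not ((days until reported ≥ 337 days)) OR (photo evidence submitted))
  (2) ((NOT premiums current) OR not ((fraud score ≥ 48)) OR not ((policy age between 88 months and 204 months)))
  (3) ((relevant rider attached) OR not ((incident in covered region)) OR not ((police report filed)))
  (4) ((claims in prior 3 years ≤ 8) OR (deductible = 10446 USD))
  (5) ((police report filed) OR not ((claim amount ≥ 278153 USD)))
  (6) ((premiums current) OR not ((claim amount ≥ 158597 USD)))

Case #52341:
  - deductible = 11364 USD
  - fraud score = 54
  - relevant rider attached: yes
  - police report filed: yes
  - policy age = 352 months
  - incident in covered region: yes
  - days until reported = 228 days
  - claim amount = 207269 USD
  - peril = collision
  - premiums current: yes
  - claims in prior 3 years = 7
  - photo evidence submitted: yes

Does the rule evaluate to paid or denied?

Paid

Atomic conditions:
  peril ∈ {theft, vandalism}: collision is not in the set → false
  days until reported ≥ 337 days: 228 ≥ 337 is false
  photo evidence submitted: yes → true
  NOT premiums current: yes → false
  fraud score ≥ 48: 54 ≥ 48 is true
  policy age between 88 months and 204 months: 352 in [88, 204] is false
  relevant rider attached: yes → true
  incident in covered region: yes → true
  police report filed: yes → true
  claims in prior 3 years ≤ 8: 7 ≤ 8 is true
  deductible = 10446 USD: 11364 == 10446 is false
  claim amount ≥ 278153 USD: 207269 ≥ 278153 is false
  premiums current: yes → true
  claim amount ≥ 158597 USD: 207269 ≥ 158597 is true
Combine:
[1.1] NOT false = true
[1.2] NOT false = true
[1] true OR true OR true = true
[2.2] NOT true = false
[2.3] NOT false = true
[2] false OR false OR true = true
[3.2] NOT true = false
[3.3] NOT true = false
[3] true OR false OR false = true
[4] true OR false = true
[5.2] NOT false = true
[5] true OR true = true
[6.2] NOT true = false
[6] true OR false = true
[root] true AND true AND true AND true AND true AND true = true
Overall: true → paid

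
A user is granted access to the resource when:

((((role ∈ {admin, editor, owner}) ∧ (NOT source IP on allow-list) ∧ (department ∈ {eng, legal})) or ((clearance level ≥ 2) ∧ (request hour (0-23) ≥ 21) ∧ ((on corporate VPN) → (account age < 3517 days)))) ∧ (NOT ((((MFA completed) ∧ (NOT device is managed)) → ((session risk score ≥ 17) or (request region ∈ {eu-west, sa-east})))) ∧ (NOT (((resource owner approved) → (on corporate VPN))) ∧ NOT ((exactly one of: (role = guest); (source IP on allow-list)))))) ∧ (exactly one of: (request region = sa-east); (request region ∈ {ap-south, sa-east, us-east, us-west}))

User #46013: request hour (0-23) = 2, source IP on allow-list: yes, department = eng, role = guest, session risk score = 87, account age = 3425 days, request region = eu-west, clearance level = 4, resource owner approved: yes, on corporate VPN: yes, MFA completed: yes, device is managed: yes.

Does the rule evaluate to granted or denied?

Denied

Atomic conditions:
  role ∈ {admin, editor, owner}: guest is not in the set → false
  NOT source IP on allow-list: yes → false
  department ∈ {eng, legal}: eng is in the set → true
  clearance level ≥ 2: 4 ≥ 2 is true
  request hour (0-23) ≥ 21: 2 ≥ 21 is false
  on corporate VPN: yes → true
  account age < 3517 days: 3425 < 3517 is true
  MFA completed: yes → true
  NOT device is managed: yes → false
  session risk score ≥ 17: 87 ≥ 17 is true
  request region ∈ {eu-west, sa-east}: eu-west is in the set → true
  resource owner approved: yes → true
  role = guest: guest == guest is true
  source IP on allow-list: yes → true
  request region = sa-east: eu-west == sa-east is false
  request region ∈ {ap-south, sa-east, us-east, us-west}: eu-west is not in the set → false
Combine:
[1.1.1] false AND false AND true = false
[1.1.2.3] true → true = true
[1.1.2] true AND false AND true = false
[1.1] false OR false = false
[1.2.1.1.1] true AND false = false
[1.2.1.1.2] true OR true = true
[1.2.1.1] false → true (antecedent false ⇒ implication holds) = true
[1.2.1] NOT true = false
[1.2.2.1.1] true → true = true
[1.2.2.1] NOT true = false
[1.2.2.2.1] exactly-one(true, true) = false
[1.2.2.2] NOT false = true
[1.2.2] false AND true = false
[1.2] false AND false = false
[1] false AND false = false
[2] exactly-one(false, false) = false
[root] false AND false = false
Overall: false → denied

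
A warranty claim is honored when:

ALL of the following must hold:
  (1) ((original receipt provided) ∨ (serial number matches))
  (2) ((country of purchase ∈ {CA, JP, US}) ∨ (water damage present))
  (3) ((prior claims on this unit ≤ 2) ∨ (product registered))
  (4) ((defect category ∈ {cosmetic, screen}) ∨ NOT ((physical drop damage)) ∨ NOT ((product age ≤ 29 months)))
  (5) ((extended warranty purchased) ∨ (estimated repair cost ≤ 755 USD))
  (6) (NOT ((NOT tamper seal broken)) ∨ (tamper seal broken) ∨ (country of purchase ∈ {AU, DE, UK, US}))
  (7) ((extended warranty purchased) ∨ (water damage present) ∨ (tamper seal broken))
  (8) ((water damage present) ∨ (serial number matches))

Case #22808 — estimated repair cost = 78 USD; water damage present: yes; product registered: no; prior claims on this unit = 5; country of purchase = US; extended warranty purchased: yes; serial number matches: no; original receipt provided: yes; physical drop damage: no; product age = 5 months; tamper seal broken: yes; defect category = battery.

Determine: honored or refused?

Atomic conditions:
  original receipt provided: yes → true
  serial number matches: no → false
  country of purchase ∈ {CA, JP, US}: US is in the set → true
  water damage present: yes → true
  prior claims on this unit ≤ 2: 5 ≤ 2 is false
  product registered: no → false
  defect category ∈ {cosmetic, screen}: battery is not in the set → false
  physical drop damage: no → false
  product age ≤ 29 months: 5 ≤ 29 is true
  extended warranty purchased: yes → true
  estimated repair cost ≤ 755 USD: 78 ≤ 755 is true
  NOT tamper seal broken: yes → false
  tamper seal broken: yes → true
  country of purchase ∈ {AU, DE, UK, US}: US is in the set → true
Combine:
[1] true OR false = true
[2] true OR true = true
[3] false OR false = false
[4.2] NOT false = true
[4.3] NOT true = false
[4] false OR true OR false = true
[5] true OR true = true
[6.1] NOT false = true
[6] true OR true OR true = true
[7] true OR true OR true = true
[8] true OR false = true
[root] true AND true AND false AND true AND true AND true AND true AND true = false
Overall: false → refused

Refused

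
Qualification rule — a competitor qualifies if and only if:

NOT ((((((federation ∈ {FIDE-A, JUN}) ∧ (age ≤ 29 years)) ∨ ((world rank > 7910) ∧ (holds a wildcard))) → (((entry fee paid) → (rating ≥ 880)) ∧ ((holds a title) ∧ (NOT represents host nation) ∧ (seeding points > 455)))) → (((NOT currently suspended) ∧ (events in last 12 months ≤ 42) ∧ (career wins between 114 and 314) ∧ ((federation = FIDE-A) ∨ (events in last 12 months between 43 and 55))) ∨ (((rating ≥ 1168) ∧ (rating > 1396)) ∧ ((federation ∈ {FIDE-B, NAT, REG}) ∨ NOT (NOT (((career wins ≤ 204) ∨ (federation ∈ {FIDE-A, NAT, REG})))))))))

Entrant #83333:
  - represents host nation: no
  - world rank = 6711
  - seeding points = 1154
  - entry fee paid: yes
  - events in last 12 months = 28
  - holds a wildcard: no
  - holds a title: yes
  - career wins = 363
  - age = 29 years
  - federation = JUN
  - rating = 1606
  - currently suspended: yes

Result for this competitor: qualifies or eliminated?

Atomic conditions:
  federation ∈ {FIDE-A, JUN}: JUN is in the set → true
  age ≤ 29 years: 29 ≤ 29 is true
  world rank > 7910: 6711 > 7910 is false
  holds a wildcard: no → false
  entry fee paid: yes → true
  rating ≥ 880: 1606 ≥ 880 is true
  holds a title: yes → true
  NOT represents host nation: no → true
  seeding points > 455: 1154 > 455 is true
  NOT currently suspended: yes → false
  events in last 12 months ≤ 42: 28 ≤ 42 is true
  career wins between 114 and 314: 363 in [114, 314] is false
  federation = FIDE-A: JUN == FIDE-A is false
  events in last 12 months between 43 and 55: 28 in [43, 55] is false
  rating ≥ 1168: 1606 ≥ 1168 is true
  rating > 1396: 1606 > 1396 is true
  federation ∈ {FIDE-B, NAT, REG}: JUN is not in the set → false
  career wins ≤ 204: 363 ≤ 204 is false
  federation ∈ {FIDE-A, NAT, REG}: JUN is not in the set → false
Combine:
[1.1.1.1] true AND true = true
[1.1.1.2] false AND false = false
[1.1.1] true OR false = true
[1.1.2.1] true → true = true
[1.1.2.2] true AND true AND true = true
[1.1.2] true AND true = true
[1.1] true → true = true
[1.2.1.4] false OR false = false
[1.2.1] false AND true AND false AND false = false
[1.2.2.1] true AND true = true
[1.2.2.2.2.1.1] false OR false = false
[1.2.2.2.2.1] NOT false = true
[1.2.2.2.2] NOT true = false
[1.2.2.2] false OR false = false
[1.2.2] true AND false = false
[1.2] false OR false = false
[1] true → false = false
[root] NOT false = true
Overall: true → qualifies

Qualifies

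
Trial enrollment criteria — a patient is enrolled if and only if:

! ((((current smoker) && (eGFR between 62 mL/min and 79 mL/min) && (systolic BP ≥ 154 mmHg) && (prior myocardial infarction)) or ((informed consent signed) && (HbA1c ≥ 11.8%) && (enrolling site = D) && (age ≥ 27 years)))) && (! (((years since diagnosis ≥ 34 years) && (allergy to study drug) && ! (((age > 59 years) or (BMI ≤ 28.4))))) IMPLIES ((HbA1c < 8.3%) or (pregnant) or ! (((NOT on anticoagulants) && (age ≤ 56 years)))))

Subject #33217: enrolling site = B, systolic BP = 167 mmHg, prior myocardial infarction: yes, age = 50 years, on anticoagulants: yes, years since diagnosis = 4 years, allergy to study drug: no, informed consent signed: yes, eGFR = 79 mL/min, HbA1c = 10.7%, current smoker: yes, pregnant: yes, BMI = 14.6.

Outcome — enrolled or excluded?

Excluded

Atomic conditions:
  current smoker: yes → true
  eGFR between 62 mL/min and 79 mL/min: 79 in [62, 79] is true
  systolic BP ≥ 154 mmHg: 167 ≥ 154 is true
  prior myocardial infarction: yes → true
  informed consent signed: yes → true
  HbA1c ≥ 11.8%: 10.7 ≥ 11.8 is false
  enrolling site = D: B == D is false
  age ≥ 27 years: 50 ≥ 27 is true
  years since diagnosis ≥ 34 years: 4 ≥ 34 is false
  allergy to study drug: no → false
  age > 59 years: 50 > 59 is false
  BMI ≤ 28.4: 14.6 ≤ 28.4 is true
  HbA1c < 8.3%: 10.7 < 8.3 is false
  pregnant: yes → true
  NOT on anticoagulants: yes → false
  age ≤ 56 years: 50 ≤ 56 is true
Combine:
[1.1.1] true AND true AND true AND true = true
[1.1.2] true AND false AND false AND true = false
[1.1] true OR false = true
[1] NOT true = false
[2.1.1.3.1] false OR true = true
[2.1.1.3] NOT true = false
[2.1.1] false AND false AND false = false
[2.1] NOT false = true
[2.2.3.1] false AND true = false
[2.2.3] NOT false = true
[2.2] false OR true OR true = true
[2] true → true = true
[root] false AND true = false
Overall: false → excluded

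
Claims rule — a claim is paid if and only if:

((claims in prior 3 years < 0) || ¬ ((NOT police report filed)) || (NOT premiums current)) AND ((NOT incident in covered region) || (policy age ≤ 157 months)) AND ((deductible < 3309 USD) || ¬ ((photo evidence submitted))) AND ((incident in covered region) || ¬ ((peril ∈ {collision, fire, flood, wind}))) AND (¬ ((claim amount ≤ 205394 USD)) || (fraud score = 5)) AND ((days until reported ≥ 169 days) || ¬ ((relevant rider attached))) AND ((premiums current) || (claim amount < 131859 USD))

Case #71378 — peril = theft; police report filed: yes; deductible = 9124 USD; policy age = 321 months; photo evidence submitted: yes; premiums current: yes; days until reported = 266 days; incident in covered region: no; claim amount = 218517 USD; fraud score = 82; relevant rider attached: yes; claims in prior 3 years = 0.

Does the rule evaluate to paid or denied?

Atomic conditions:
  claims in prior 3 years < 0: 0 < 0 is false
  NOT police report filed: yes → false
  NOT premiums current: yes → false
  NOT incident in covered region: no → true
  policy age ≤ 157 months: 321 ≤ 157 is false
  deductible < 3309 USD: 9124 < 3309 is false
  photo evidence submitted: yes → true
  incident in covered region: no → false
  peril ∈ {collision, fire, flood, wind}: theft is not in the set → false
  claim amount ≤ 205394 USD: 218517 ≤ 205394 is false
  fraud score = 5: 82 == 5 is false
  days until reported ≥ 169 days: 266 ≥ 169 is true
  relevant rider attached: yes → true
  premiums current: yes → true
  claim amount < 131859 USD: 218517 < 131859 is false
Combine:
[1.2] NOT false = true
[1] false OR true OR false = true
[2] true OR false = true
[3.2] NOT true = false
[3] false OR false = false
[4.2] NOT false = true
[4] false OR true = true
[5.1] NOT false = true
[5] true OR false = true
[6.2] NOT true = false
[6] true OR false = true
[7] true OR false = true
[root] true AND true AND false AND true AND true AND true AND true = false
Overall: false → denied

Denied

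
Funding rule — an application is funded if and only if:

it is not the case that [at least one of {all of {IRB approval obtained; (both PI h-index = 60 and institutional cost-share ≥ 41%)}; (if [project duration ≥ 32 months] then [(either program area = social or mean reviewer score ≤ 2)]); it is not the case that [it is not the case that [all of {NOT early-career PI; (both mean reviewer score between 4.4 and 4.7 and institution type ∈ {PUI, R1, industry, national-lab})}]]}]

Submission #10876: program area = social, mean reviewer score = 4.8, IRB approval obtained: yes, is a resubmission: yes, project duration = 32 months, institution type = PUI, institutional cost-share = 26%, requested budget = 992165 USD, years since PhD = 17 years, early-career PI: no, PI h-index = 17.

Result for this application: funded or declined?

Atomic conditions:
  IRB approval obtained: yes → true
  PI h-index = 60: 17 == 60 is false
  institutional cost-share ≥ 41%: 26 ≥ 41 is false
  project duration ≥ 32 months: 32 ≥ 32 is true
  program area = social: social == social is true
  mean reviewer score ≤ 2: 4.8 ≤ 2 is false
  NOT early-career PI: no → true
  mean reviewer score between 4.4 and 4.7: 4.8 in [4.4, 4.7] is false
  institution type ∈ {PUI, R1, industry, national-lab}: PUI is in the set → true
Combine:
[1.1.2] false AND false = false
[1.1] true AND false = false
[1.2.2] true OR false = true
[1.2] true → true = true
[1.3.1.1.2] false AND true = false
[1.3.1.1] true AND false = false
[1.3.1] NOT false = true
[1.3] NOT true = false
[1] false OR true OR false = true
[root] NOT true = false
Overall: false → declined

Declined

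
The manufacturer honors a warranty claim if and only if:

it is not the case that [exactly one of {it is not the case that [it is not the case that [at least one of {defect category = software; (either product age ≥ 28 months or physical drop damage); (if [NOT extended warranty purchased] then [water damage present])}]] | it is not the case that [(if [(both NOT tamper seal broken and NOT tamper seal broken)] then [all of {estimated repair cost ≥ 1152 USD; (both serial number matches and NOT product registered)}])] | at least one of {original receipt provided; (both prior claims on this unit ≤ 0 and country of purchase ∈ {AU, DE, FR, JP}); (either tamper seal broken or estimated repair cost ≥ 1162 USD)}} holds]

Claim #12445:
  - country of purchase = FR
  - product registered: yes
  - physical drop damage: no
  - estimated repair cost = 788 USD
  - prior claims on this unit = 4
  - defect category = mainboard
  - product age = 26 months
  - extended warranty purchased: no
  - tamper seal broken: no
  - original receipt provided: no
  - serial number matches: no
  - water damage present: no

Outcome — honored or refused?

Atomic conditions:
  defect category = software: mainboard == software is false
  product age ≥ 28 months: 26 ≥ 28 is false
  physical drop damage: no → false
  NOT extended warranty purchased: no → true
  water damage present: no → false
  NOT tamper seal broken: no → true
  estimated repair cost ≥ 1152 USD: 788 ≥ 1152 is false
  serial number matches: no → false
  NOT product registered: yes → false
  original receipt provided: no → false
  prior claims on this unit ≤ 0: 4 ≤ 0 is false
  country of purchase ∈ {AU, DE, FR, JP}: FR is in the set → true
  tamper seal broken: no → false
  estimated repair cost ≥ 1162 USD: 788 ≥ 1162 is false
Combine:
[1.1.1.1.2] false OR false = false
[1.1.1.1.3] true → false = false
[1.1.1.1] false OR false OR false = false
[1.1.1] NOT false = true
[1.1] NOT true = false
[1.2.1.1] true AND true = true
[1.2.1.2.2] false AND false = false
[1.2.1.2] false AND false = false
[1.2.1] true → false = false
[1.2] NOT false = true
[1.3.2] false AND true = false
[1.3.3] false OR false = false
[1.3] false OR false OR false = false
[1] exactly-one(false, true, false) = true
[root] NOT true = false
Overall: false → refused

Refused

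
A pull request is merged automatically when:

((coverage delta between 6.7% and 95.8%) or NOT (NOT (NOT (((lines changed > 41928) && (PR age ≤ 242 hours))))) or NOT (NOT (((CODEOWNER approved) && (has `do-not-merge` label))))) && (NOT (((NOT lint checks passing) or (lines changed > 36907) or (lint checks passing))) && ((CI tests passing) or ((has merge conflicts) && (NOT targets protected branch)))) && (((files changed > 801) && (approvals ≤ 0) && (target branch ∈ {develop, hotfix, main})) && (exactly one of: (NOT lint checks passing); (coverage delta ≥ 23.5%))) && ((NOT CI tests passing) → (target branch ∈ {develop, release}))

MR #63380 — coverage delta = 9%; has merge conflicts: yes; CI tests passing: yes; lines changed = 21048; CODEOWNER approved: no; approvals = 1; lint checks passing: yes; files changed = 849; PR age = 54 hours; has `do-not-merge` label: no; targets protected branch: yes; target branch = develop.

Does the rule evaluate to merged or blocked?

Blocked

Atomic conditions:
  coverage delta between 6.7% and 95.8%: 9 in [6.7, 95.8] is true
  lines changed > 41928: 21048 > 41928 is false
  PR age ≤ 242 hours: 54 ≤ 242 is true
  CODEOWNER approved: no → false
  has `do-not-merge` label: no → false
  NOT lint checks passing: yes → false
  lines changed > 36907: 21048 > 36907 is false
  lint checks passing: yes → true
  CI tests passing: yes → true
  has merge conflicts: yes → true
  NOT targets protected branch: yes → false
  files changed > 801: 849 > 801 is true
  approvals ≤ 0: 1 ≤ 0 is false
  target branch ∈ {develop, hotfix, main}: develop is in the set → true
  coverage delta ≥ 23.5%: 9 ≥ 23.5 is false
  NOT CI tests passing: yes → false
  target branch ∈ {develop, release}: develop is in the set → true
Combine:
[1.2.1.1.1] false AND true = false
[1.2.1.1] NOT false = true
[1.2.1] NOT true = false
[1.2] NOT false = true
[1.3.1.1] false AND false = false
[1.3.1] NOT false = true
[1.3] NOT true = false
[1] true OR true OR false = true
[2.1.1] false OR false OR true = true
[2.1] NOT true = false
[2.2.2] true AND false = false
[2.2] true OR false = true
[2] false AND true = false
[3.1] true AND false AND true = false
[3.2] exactly-one(false, false) = false
[3] false AND false = false
[4] false → true (antecedent false ⇒ implication holds) = true
[root] true AND false AND false AND true = false
Overall: false → blocked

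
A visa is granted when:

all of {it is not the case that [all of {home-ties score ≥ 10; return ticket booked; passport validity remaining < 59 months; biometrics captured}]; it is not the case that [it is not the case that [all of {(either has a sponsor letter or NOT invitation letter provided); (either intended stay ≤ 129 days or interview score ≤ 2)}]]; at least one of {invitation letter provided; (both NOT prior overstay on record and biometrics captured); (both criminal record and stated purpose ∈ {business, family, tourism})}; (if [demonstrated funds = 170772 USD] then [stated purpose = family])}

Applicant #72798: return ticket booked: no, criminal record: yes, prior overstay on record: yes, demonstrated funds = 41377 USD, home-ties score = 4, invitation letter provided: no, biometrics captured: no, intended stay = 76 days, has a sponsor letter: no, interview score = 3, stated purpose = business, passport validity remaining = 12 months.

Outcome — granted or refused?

Atomic conditions:
  home-ties score ≥ 10: 4 ≥ 10 is false
  return ticket booked: no → false
  passport validity remaining < 59 months: 12 < 59 is true
  biometrics captured: no → false
  has a sponsor letter: no → false
  NOT invitation letter provided: no → true
  intended stay ≤ 129 days: 76 ≤ 129 is true
  interview score ≤ 2: 3 ≤ 2 is false
  invitation letter provided: no → false
  NOT prior overstay on record: yes → false
  criminal record: yes → true
  stated purpose ∈ {business, family, tourism}: business is in the set → true
  demonstrated funds = 170772 USD: 41377 == 170772 is false
  stated purpose = family: business == family is false
Combine:
[1.1] false AND false AND true AND false = false
[1] NOT false = true
[2.1.1.1] false OR true = true
[2.1.1.2] true OR false = true
[2.1.1] true AND true = true
[2.1] NOT true = false
[2] NOT false = true
[3.2] false AND false = false
[3.3] true AND true = true
[3] false OR false OR true = true
[4] false → false (antecedent false ⇒ implication holds) = true
[root] true AND true AND true AND true = true
Overall: true → granted

Granted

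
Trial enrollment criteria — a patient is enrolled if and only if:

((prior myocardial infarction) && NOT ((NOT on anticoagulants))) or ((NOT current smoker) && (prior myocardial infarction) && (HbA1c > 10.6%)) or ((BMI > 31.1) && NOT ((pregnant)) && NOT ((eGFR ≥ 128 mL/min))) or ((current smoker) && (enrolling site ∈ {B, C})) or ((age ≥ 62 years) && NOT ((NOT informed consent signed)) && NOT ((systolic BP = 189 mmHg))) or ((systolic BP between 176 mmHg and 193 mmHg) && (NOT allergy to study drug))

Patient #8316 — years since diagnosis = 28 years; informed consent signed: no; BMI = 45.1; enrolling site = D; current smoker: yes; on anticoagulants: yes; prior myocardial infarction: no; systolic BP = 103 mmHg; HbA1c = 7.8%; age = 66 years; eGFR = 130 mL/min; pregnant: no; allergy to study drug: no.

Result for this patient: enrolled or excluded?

Excluded

Atomic conditions:
  prior myocardial infarction: no → false
  NOT on anticoagulants: yes → false
  NOT current smoker: yes → false
  HbA1c > 10.6%: 7.8 > 10.6 is false
  BMI > 31.1: 45.1 > 31.1 is true
  pregnant: no → false
  eGFR ≥ 128 mL/min: 130 ≥ 128 is true
  current smoker: yes → true
  enrolling site ∈ {B, C}: D is not in the set → false
  age ≥ 62 years: 66 ≥ 62 is true
  NOT informed consent signed: no → true
  systolic BP = 189 mmHg: 103 == 189 is false
  systolic BP between 176 mmHg and 193 mmHg: 103 in [176, 193] is false
  NOT allergy to study drug: no → true
Combine:
[1.2] NOT false = true
[1] false AND true = false
[2] false AND false AND false = false
[3.2] NOT false = true
[3.3] NOT true = false
[3] true AND true AND false = false
[4] true AND false = false
[5.2] NOT true = false
[5.3] NOT false = true
[5] true AND false AND true = false
[6] false AND true = false
[root] false OR false OR false OR false OR false OR false = false
Overall: false → excluded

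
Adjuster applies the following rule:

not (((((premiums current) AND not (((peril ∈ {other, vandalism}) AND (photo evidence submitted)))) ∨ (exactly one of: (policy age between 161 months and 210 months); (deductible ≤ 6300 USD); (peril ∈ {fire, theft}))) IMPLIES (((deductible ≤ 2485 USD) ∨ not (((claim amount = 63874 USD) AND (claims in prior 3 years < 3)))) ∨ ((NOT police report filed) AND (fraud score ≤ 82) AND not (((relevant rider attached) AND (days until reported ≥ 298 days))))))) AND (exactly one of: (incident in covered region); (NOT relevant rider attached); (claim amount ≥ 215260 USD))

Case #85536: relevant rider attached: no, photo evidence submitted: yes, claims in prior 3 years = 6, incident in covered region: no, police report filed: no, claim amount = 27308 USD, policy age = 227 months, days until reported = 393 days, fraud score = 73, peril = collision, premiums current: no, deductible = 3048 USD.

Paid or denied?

Denied

Atomic conditions:
  premiums current: no → false
  peril ∈ {other, vandalism}: collision is not in the set → false
  photo evidence submitted: yes → true
  policy age between 161 months and 210 months: 227 in [161, 210] is false
  deductible ≤ 6300 USD: 3048 ≤ 6300 is true
  peril ∈ {fire, theft}: collision is not in the set → false
  deductible ≤ 2485 USD: 3048 ≤ 2485 is false
  claim amount = 63874 USD: 27308 == 63874 is false
  claims in prior 3 years < 3: 6 < 3 is false
  NOT police report filed: no → true
  fraud score ≤ 82: 73 ≤ 82 is true
  relevant rider attached: no → false
  days until reported ≥ 298 days: 393 ≥ 298 is true
  incident in covered region: no → false
  NOT relevant rider attached: no → true
  claim amount ≥ 215260 USD: 27308 ≥ 215260 is false
Combine:
[1.1.1.1.2.1] false AND true = false
[1.1.1.1.2] NOT false = true
[1.1.1.1] false AND true = false
[1.1.1.2] exactly-one(false, true, false) = true
[1.1.1] false OR true = true
[1.1.2.1.2.1] false AND false = false
[1.1.2.1.2] NOT false = true
[1.1.2.1] false OR true = true
[1.1.2.2.3.1] false AND true = false
[1.1.2.2.3] NOT false = true
[1.1.2.2] true AND true AND true = true
[1.1.2] true OR true = true
[1.1] true → true = true
[1] NOT true = false
[2] exactly-one(false, true, false) = true
[root] false AND true = false
Overall: false → denied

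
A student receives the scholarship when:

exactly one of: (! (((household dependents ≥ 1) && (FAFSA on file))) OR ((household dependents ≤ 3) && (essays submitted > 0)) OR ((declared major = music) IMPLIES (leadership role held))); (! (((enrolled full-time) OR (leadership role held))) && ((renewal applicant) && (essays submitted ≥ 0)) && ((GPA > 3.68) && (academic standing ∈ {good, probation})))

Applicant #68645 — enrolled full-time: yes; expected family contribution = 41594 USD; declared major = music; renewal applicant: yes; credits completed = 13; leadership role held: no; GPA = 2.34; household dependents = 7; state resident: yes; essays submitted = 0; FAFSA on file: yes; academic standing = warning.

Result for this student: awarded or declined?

Declined

Atomic conditions:
  household dependents ≥ 1: 7 ≥ 1 is true
  FAFSA on file: yes → true
  household dependents ≤ 3: 7 ≤ 3 is false
  essays submitted > 0: 0 > 0 is false
  declared major = music: music == music is true
  leadership role held: no → false
  enrolled full-time: yes → true
  renewal applicant: yes → true
  essays submitted ≥ 0: 0 ≥ 0 is true
  GPA > 3.68: 2.34 > 3.68 is false
  academic standing ∈ {good, probation}: warning is not in the set → false
Combine:
[1.1.1] true AND true = true
[1.1] NOT true = false
[1.2] false AND false = false
[1.3] true → false = false
[1] false OR false OR false = false
[2.1.1] true OR false = true
[2.1] NOT true = false
[2.2] true AND true = true
[2.3] false AND false = false
[2] false AND true AND false = false
[root] exactly-one(false, false) = false
Overall: false → declined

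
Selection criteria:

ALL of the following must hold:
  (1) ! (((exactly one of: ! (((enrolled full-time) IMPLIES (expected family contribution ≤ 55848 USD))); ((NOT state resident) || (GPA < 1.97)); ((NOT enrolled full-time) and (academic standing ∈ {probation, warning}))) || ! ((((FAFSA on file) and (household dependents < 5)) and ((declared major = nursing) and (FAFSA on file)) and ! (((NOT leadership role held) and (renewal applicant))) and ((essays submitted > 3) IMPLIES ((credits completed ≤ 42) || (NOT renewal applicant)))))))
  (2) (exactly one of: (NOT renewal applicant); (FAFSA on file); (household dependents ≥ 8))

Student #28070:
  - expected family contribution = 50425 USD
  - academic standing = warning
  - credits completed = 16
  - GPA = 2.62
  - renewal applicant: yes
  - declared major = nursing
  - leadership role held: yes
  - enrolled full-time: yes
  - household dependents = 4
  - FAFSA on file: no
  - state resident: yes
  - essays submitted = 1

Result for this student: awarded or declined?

Declined

Atomic conditions:
  enrolled full-time: yes → true
  expected family contribution ≤ 55848 USD: 50425 ≤ 55848 is true
  NOT state resident: yes → false
  GPA < 1.97: 2.62 < 1.97 is false
  NOT enrolled full-time: yes → false
  academic standing ∈ {probation, warning}: warning is in the set → true
  FAFSA on file: no → false
  household dependents < 5: 4 < 5 is true
  declared major = nursing: nursing == nursing is true
  NOT leadership role held: yes → false
  renewal applicant: yes → true
  essays submitted > 3: 1 > 3 is false
  credits completed ≤ 42: 16 ≤ 42 is true
  NOT renewal applicant: yes → false
  household dependents ≥ 8: 4 ≥ 8 is false
Combine:
[1.1.1.1.1] true → true = true
[1.1.1.1] NOT true = false
[1.1.1.2] false OR false = false
[1.1.1.3] false AND true = false
[1.1.1] exactly-one(false, false, false) = false
[1.1.2.1.1] false AND true = false
[1.1.2.1.2] true AND false = false
[1.1.2.1.3.1] false AND true = false
[1.1.2.1.3] NOT false = true
[1.1.2.1.4.2] true OR false = true
[1.1.2.1.4] false → true (antecedent false ⇒ implication holds) = true
[1.1.2.1] false AND false AND true AND true = false
[1.1.2] NOT false = true
[1.1] false OR true = true
[1] NOT true = false
[2] exactly-one(false, false, false) = false
[root] false AND false = false
Overall: false → declined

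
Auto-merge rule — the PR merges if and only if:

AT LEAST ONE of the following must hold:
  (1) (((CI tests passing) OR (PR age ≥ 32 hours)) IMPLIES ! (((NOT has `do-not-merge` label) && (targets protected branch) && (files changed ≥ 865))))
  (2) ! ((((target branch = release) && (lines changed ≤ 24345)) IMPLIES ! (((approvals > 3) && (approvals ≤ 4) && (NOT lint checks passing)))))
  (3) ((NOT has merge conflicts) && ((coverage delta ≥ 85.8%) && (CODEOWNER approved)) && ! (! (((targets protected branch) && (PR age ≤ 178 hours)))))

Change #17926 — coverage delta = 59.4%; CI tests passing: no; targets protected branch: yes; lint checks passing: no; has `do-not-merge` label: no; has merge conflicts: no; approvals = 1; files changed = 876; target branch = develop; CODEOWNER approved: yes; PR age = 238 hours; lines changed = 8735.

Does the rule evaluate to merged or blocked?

Blocked

Atomic conditions:
  CI tests passing: no → false
  PR age ≥ 32 hours: 238 ≥ 32 is true
  NOT has `do-not-merge` label: no → true
  targets protected branch: yes → true
  files changed ≥ 865: 876 ≥ 865 is true
  target branch = release: develop == release is false
  lines changed ≤ 24345: 8735 ≤ 24345 is true
  approvals > 3: 1 > 3 is false
  approvals ≤ 4: 1 ≤ 4 is true
  NOT lint checks passing: no → true
  NOT has merge conflicts: no → true
  coverage delta ≥ 85.8%: 59.4 ≥ 85.8 is false
  CODEOWNER approved: yes → true
  PR age ≤ 178 hours: 238 ≤ 178 is false
Combine:
[1.1] false OR true = true
[1.2.1] true AND true AND true = true
[1.2] NOT true = false
[1] true → false = false
[2.1.1] false AND true = false
[2.1.2.1] false AND true AND true = false
[2.1.2] NOT false = true
[2.1] false → true (antecedent false ⇒ implication holds) = true
[2] NOT true = false
[3.2] false AND true = false
[3.3.1.1] true AND false = false
[3.3.1] NOT false = true
[3.3] NOT true = false
[3] true AND false AND false = false
[root] false OR false OR false = false
Overall: false → blocked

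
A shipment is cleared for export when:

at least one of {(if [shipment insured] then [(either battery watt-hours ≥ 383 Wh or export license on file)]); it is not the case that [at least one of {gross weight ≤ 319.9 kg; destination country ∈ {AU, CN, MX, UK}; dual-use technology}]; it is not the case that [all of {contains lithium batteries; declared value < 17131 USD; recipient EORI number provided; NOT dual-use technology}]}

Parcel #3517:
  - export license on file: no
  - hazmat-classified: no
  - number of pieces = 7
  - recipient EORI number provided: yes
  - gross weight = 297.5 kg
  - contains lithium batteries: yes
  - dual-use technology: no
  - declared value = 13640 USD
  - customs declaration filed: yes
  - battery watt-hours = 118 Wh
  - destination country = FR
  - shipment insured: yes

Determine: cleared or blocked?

Atomic conditions:
  shipment insured: yes → true
  battery watt-hours ≥ 383 Wh: 118 ≥ 383 is false
  export license on file: no → false
  gross weight ≤ 319.9 kg: 297.5 ≤ 319.9 is true
  destination country ∈ {AU, CN, MX, UK}: FR is not in the set → false
  dual-use technology: no → false
  contains lithium batteries: yes → true
  declared value < 17131 USD: 13640 < 17131 is true
  recipient EORI number provided: yes → true
  NOT dual-use technology: no → true
Combine:
[1.2] false OR false = false
[1] true → false = false
[2.1] true OR false OR false = true
[2] NOT true = false
[3.1] true AND true AND true AND true = true
[3] NOT true = false
[root] false OR false OR false = false
Overall: false → blocked

Blocked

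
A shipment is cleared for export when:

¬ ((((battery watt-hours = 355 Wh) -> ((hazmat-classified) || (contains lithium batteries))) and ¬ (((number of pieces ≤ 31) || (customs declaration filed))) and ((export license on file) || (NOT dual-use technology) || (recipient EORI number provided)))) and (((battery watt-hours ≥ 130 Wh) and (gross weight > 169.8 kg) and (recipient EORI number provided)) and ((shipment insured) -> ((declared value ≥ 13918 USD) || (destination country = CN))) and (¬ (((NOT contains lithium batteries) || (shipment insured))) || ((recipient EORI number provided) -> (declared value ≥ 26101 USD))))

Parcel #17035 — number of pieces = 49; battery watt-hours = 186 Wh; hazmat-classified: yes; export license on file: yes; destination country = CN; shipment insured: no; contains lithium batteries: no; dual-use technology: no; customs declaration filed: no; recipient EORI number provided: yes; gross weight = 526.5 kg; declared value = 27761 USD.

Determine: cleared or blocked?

Atomic conditions:
  battery watt-hours = 355 Wh: 186 == 355 is false
  hazmat-classified: yes → true
  contains lithium batteries: no → false
  number of pieces ≤ 31: 49 ≤ 31 is false
  customs declaration filed: no → false
  export license on file: yes → true
  NOT dual-use technology: no → true
  recipient EORI number provided: yes → true
  battery watt-hours ≥ 130 Wh: 186 ≥ 130 is true
  gross weight > 169.8 kg: 526.5 > 169.8 is true
  shipment insured: no → false
  declared value ≥ 13918 USD: 27761 ≥ 13918 is true
  destination country = CN: CN == CN is true
  NOT contains lithium batteries: no → true
  declared value ≥ 26101 USD: 27761 ≥ 26101 is true
Combine:
[1.1.1.2] true OR false = true
[1.1.1] false → true (antecedent false ⇒ implication holds) = true
[1.1.2.1] false OR false = false
[1.1.2] NOT false = true
[1.1.3] true OR true OR true = true
[1.1] true AND true AND true = true
[1] NOT true = false
[2.1] true AND true AND true = true
[2.2.2] true OR true = true
[2.2] false → true (antecedent false ⇒ implication holds) = true
[2.3.1.1] true OR false = true
[2.3.1] NOT true = false
[2.3.2] true → true = true
[2.3] false OR true = true
[2] true AND true AND true = true
[root] false AND true = false
Overall: false → blocked

Blocked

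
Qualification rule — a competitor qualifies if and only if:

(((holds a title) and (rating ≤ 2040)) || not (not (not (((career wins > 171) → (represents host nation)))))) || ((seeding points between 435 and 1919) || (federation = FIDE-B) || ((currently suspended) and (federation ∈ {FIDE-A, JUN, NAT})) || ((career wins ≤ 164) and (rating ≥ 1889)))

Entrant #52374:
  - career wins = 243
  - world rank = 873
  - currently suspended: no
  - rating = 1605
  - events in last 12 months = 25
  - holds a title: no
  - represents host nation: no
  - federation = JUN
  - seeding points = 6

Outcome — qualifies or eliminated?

Atomic conditions:
  holds a title: no → false
  rating ≤ 2040: 1605 ≤ 2040 is true
  career wins > 171: 243 > 171 is true
  represents host nation: no → false
  seeding points between 435 and 1919: 6 in [435, 1919] is false
  federation = FIDE-B: JUN == FIDE-B is false
  currently suspended: no → false
  federation ∈ {FIDE-A, JUN, NAT}: JUN is in the set → true
  career wins ≤ 164: 243 ≤ 164 is false
  rating ≥ 1889: 1605 ≥ 1889 is false
Combine:
[1.1] false AND true = false
[1.2.1.1.1] true → false = false
[1.2.1.1] NOT false = true
[1.2.1] NOT true = false
[1.2] NOT false = true
[1] false OR true = true
[2.3] false AND true = false
[2.4] false AND false = false
[2] false OR false OR false OR false = false
[root] true OR false = true
Overall: true → qualifies

Qualifies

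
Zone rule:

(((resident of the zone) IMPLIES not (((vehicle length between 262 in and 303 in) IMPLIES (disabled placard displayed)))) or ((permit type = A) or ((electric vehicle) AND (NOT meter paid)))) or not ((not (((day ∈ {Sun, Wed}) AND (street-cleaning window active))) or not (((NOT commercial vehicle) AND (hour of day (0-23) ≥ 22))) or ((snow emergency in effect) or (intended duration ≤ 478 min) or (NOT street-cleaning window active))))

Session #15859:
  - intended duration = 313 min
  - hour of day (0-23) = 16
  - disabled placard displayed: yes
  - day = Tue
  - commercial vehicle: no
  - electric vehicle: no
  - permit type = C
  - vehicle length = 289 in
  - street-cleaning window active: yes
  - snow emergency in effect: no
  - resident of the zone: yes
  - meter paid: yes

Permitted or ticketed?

Atomic conditions:
  resident of the zone: yes → true
  vehicle length between 262 in and 303 in: 289 in [262, 303] is true
  disabled placard displayed: yes → true
  permit type = A: C == A is false
  electric vehicle: no → false
  NOT meter paid: yes → false
  day ∈ {Sun, Wed}: Tue is not in the set → false
  street-cleaning window active: yes → true
  NOT commercial vehicle: no → true
  hour of day (0-23) ≥ 22: 16 ≥ 22 is false
  snow emergency in effect: no → false
  intended duration ≤ 478 min: 313 ≤ 478 is true
  NOT street-cleaning window active: yes → false
Combine:
[1.1.2.1] true → true = true
[1.1.2] NOT true = false
[1.1] true → false = false
[1.2.2] false AND false = false
[1.2] false OR false = false
[1] false OR false = false
[2.1.1.1] false AND true = false
[2.1.1] NOT false = true
[2.1.2.1] true AND false = false
[2.1.2] NOT false = true
[2.1.3] false OR true OR false = true
[2.1] true OR true OR true = true
[2] NOT true = false
[root] false OR false = false
Overall: false → ticketed

Ticketed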